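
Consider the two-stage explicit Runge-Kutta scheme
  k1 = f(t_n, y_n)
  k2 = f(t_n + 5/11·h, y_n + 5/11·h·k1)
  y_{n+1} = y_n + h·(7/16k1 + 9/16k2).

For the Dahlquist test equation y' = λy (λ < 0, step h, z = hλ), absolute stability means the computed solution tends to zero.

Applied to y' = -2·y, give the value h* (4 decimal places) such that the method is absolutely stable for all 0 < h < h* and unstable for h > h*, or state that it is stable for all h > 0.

(-3.9111,0); λ=-2 ⇒ h* = (176/45)/2 = 1.9556.

Set f=λy, z=hλ:
  k1=λy_n ⇒ h·k1=z·y_n;  k2=λ(1+5/11z)y_n ⇒ h·k2=z(1+5/11z)y_n
  y_{n+1}/y_n = 1 + 7/16z + 9/16z(1+5/11z) = 1 + z + 45/176z²
  so R(z) = 1 + z + 45/176z².

Need |R(x)|<1, x<0.
x=-1.21: |R|=0.1643
R=1: x+45/176x²=0 ⇒ x=−176/45=-3.9111; min R=1−1/(4·45/176)=0.0222>−1
Confirm numerically:
  x=-2.805: |R|=0.20671 <1
  x=-2.401: |R|=0.07295 <1
  x=-2.147: |R|=0.03159 <1
  x=-2.003: |R|=0.02280 <1
  x=-4.455: |R|=1.61952 >1
  x=-4.365: |R|=1.50656 >1
  x=-4.130: |R|=1.23114 >1
Interval (-3.9111, 0).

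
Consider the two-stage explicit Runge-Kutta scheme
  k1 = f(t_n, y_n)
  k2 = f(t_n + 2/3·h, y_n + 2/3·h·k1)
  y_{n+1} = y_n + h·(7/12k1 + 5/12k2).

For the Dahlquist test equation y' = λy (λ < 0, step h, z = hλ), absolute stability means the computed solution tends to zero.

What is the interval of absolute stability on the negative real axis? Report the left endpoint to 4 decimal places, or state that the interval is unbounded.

(-3.6000, 0).

Test eqn y'=λy, z=hλ:
  k1=λy_n ⇒ h·k1=z·y_n;  k2=λ(1+2/3z)y_n ⇒ h·k2=z(1+2/3z)y_n
  y_{n+1}/y_n = 1 + 7/12z + 5/12z(1+2/3z) = 1 + z + 5/18z²
  so R(z) = 1 + z + 5/18z².

Find x<0 with |R(x)|<1.
x=-1.09: |R|=0.2400
R=1: x+5/18x²=0 ⇒ x=−18/5=-3.6000; min R=1−1/(4·5/18)=0.1000>−1
Confirm numerically:
  x=-3.168: |R|=0.61984 <1
  x=-3.059: |R|=0.54030 <1
  x=-2.320: |R|=0.17511 <1
  x=-1.626: |R|=0.10841 <1
  x=-3.875: |R|=1.29601 >1
  x=-3.646: |R|=1.04659 >1
So |R|<1 on (-3.6000, 0).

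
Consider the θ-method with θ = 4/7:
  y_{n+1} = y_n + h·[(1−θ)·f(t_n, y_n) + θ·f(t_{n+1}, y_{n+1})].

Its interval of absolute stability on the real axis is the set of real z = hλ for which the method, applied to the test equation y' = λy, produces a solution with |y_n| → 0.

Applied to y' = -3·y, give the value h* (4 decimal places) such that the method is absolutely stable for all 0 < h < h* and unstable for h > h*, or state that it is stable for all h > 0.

(−∞, 0) — no finite endpoint. Any h>0 works for λ=-3.

On y'=λy, z=hλ:
  y_{n+1} = y_n + z·[3/7·y_n + 4/7·y_{n+1}] ⇒ (1 − 4/7z)y_{n+1} = (1 + 3/7z)y_n
  Hence R(z) = (1 + 3/7z)/(1 − 4/7z).

Solve |R(x)|<1 on ℝ⁻.
x=-0.41: |R|=0.6678
x=-2: |R|=0.0667
x=-10: |R|=0.4894
x=-100: |R|=0.7199
θ=4/7≥1/2 ⇒ |1+3/7x|<|1−4/7x| ∀x<0 ⇒ unbounded interval.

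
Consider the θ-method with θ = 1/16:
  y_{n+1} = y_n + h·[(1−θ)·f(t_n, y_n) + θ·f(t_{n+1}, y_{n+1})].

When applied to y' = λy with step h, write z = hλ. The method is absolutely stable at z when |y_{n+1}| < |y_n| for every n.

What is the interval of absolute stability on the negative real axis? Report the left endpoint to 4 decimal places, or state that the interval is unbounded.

z∈(-2.2857,0).

On y'=λy, z=hλ:
  y_{n+1} = y_n + z·[15/16·y_n + 1/16·y_{n+1}] ⇒ (1 − 1/16z)y_{n+1} = (1 + 15/16z)y_n
  Hence R(z) = (1 + 15/16z)/(1 − 1/16z).

Need |R(x)|<1, x<0.
x=-1.16: |R|=0.0816
R=−1: 1+15/16x = −1+1/16x ⇒ -7/8x=2 ⇒ x=2/(-7/8)=-2.2857
Confirm numerically:
  x=-2.264: |R|=0.98336 <1
  x=-2.045: |R|=0.81324 <1
  x=-1.757: |R|=0.58315 <1
  x=-1.715: |R|=0.54897 <1
  x=-2.599: |R|=1.23582 >1
  x=-2.453: |R|=1.12692 >1
Interval (-2.2857, 0).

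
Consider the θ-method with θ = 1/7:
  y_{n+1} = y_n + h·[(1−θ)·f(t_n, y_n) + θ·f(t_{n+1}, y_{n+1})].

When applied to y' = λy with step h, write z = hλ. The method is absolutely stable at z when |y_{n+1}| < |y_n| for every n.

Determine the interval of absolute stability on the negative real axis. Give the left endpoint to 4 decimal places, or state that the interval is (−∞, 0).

Set f=λy, z=hλ:
  y_{n+1} = y_n + z·[6/7·y_n + 1/7·y_{n+1}] ⇒ (1 − 1/7z)y_{n+1} = (1 + 6/7z)y_n
  Hence R(z) = (1 + 6/7z)/(1 − 1/7z).

Boundary: |R(x)|=1, x<0.
x=-0.79: |R|=0.2901
R=−1: 1+6/7x = −1+1/7x ⇒ -5/7x=2 ⇒ x=2/(-5/7)=-2.8000
Confirm numerically:
  x=-2.475: |R|=0.82850 <1
  x=-1.940: |R|=0.51902 <1
  x=-1.399: |R|=0.16597 <1
  x=-3.398: |R|=1.28756 >1
  x=-3.271: |R|=1.22929 >1
Stable set (-2.8000, 0).

z∈(-2.8000,0).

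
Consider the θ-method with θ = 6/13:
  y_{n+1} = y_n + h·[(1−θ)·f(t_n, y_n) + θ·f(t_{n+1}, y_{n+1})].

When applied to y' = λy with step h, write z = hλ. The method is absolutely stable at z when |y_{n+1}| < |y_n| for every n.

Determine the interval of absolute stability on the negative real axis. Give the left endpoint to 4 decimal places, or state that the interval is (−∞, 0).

(-26.0000, 0).

Test eqn y'=λy, z=hλ:
  y_{n+1} = y_n + z·[7/13·y_n + 6/13·y_{n+1}] ⇒ (1 − 6/13z)y_{n+1} = (1 + 7/13z)y_n
  Hence R(z) = (1 + 7/13z)/(1 − 6/13z).

Boundary: |R(x)|=1, x<0.
x=-1.33: |R|=0.1759
R=−1: 1+7/13x = −1+6/13x ⇒ -1/13x=2 ⇒ x=2/(-1/13)=-26.0000
Confirm numerically:
  x=-25.520: |R|=0.99711 <1
  x=-24.845: |R|=0.99287 <1
  x=-17.435: |R|=0.92717 <1
  x=-26.439: |R|=1.00256 >1
  x=-26.222: |R|=1.00130 >1
Interval (-26.0000, 0).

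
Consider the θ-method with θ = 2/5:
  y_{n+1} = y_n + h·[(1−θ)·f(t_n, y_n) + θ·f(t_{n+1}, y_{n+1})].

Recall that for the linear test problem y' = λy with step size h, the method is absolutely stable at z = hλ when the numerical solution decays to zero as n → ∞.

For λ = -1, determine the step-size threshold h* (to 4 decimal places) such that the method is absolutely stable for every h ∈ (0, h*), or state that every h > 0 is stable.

Test eqn y'=λy, z=hλ:
  y_{n+1} = y_n + z·[3/5·y_n + 2/5·y_{n+1}] ⇒ (1 − 2/5z)y_{n+1} = (1 + 3/5z)y_n
  Hence R(z) = (1 + 3/5z)/(1 − 2/5z).

Find x<0 with |R(x)|<1.
x=-1.17: |R|=0.2030
R=−1: 1+3/5x = −1+2/5x ⇒ -1/5x=2 ⇒ x=2/(-1/5)=-10.0000
Confirm numerically:
  x=-8.570: |R|=0.93541 <1
  x=-7.070: |R|=0.84692 <1
  x=-6.549: |R|=0.80932 <1
  x=-5.823: |R|=0.74907 <1
  x=-10.427: |R|=1.01652 >1
  x=-10.260: |R|=1.01019 >1
  x=-10.022: |R|=1.00088 >1
So |R|<1 on (-10.0000, 0).

(-10.0000,0); λ=-1 ⇒ h* = (10)/1 = 10.0000.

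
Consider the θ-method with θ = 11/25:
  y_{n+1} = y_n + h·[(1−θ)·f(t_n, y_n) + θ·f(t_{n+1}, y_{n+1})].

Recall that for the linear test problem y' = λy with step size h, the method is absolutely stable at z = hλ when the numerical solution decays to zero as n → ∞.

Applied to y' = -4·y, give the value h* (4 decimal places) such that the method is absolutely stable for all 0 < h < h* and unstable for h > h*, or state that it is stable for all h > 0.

Set f=λy, z=hλ:
  y_{n+1} = y_n + z·[14/25·y_n + 11/25·y_{n+1}] ⇒ (1 − 11/25z)y_{n+1} = (1 + 14/25z)y_n
  ⇒ R(z) = (1 + 14/25z)/(1 − 11/25z).

Need |R(x)|<1, x<0.
x=-1.78: |R|=0.0018
R=−1: 1+14/25x = −1+11/25x ⇒ -3/25x=2 ⇒ x=2/(-3/25)=-16.6667
Confirm numerically:
  x=-12.279: |R|=0.91777 <1
  x=-11.210: |R|=0.88962 <1
  x=-8.110: |R|=0.77524 <1
  x=-6.750: |R|=0.70025 <1
  x=-17.164: |R|=1.00698 >1
  x=-17.078: |R|=1.00580 >1
  x=-17.074: |R|=1.00574 >1
Interval (-16.6667, 0).

(-16.6667,0); λ=-4 ⇒ h* = (50/3)/4 = 4.1667.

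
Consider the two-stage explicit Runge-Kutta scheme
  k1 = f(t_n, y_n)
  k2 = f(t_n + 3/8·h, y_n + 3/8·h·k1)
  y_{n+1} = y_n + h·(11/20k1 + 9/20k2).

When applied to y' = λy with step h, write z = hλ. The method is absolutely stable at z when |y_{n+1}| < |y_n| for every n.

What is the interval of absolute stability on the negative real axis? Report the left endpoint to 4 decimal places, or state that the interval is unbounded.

Set f=λy, z=hλ:
  k1=λy_n ⇒ h·k1=z·y_n;  k2=λ(1+3/8z)y_n ⇒ h·k2=z(1+3/8z)y_n
  y_{n+1}/y_n = 1 + 11/20z + 9/20z(1+3/8z) = 1 + z + 27/160z²
  so R(z) = 1 + z + 27/160z².

Solve |R(x)|<1 on ℝ⁻.
x=-1.76: |R|=0.2373
R=1: x+27/160x²=0 ⇒ x=−160/27=-5.9259; min R=1−1/(4·27/160)=-0.4815>−1
Confirm numerically:
  x=-5.364: |R|=0.49136 <1
  x=-4.165: |R|=0.23766 <1
  x=-3.526: |R|=0.42799 <1
  x=-6.078: |R|=1.15598 >1
  x=-6.038: |R|=1.11419 >1
So |R|<1 on (-5.9259, 0).

z∈(-5.9259,0).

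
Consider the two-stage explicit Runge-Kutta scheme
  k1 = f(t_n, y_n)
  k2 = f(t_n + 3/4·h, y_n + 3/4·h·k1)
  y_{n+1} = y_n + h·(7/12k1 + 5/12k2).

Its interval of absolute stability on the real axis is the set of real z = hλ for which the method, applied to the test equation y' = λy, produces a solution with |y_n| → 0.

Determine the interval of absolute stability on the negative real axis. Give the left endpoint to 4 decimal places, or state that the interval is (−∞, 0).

(-3.2000, 0).

On y'=λy, z=hλ:
  k1=λy_n ⇒ h·k1=z·y_n;  k2=λ(1+3/4z)y_n ⇒ h·k2=z(1+3/4z)y_n
  y_{n+1}/y_n = 1 + 7/12z + 5/12z(1+3/4z) = 1 + z + 5/16z²
  R(z) = 1 + z + 5/16z².

Need |R(x)|<1, x<0.
x=-1.15: |R|=0.2633
R=1: x+5/16x²=0 ⇒ x=−16/5=-3.2000; min R=1−1/(4·5/16)=0.2000>−1
Confirm numerically:
  x=-2.830: |R|=0.67278 <1
  x=-2.339: |R|=0.37066 <1
  x=-2.207: |R|=0.31514 <1
  x=-1.613: |R|=0.20005 <1
  x=-3.638: |R|=1.49795 >1
  x=-3.632: |R|=1.49032 >1
  x=-3.619: |R|=1.47386 >1
So |R|<1 on (-3.2000, 0).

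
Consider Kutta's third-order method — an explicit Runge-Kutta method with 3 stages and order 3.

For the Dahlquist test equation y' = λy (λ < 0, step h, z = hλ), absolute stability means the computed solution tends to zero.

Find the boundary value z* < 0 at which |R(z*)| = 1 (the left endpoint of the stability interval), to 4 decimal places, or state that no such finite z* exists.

z* = -2.5127.

On y'=λy, z=hλ:
  order 3, 3-stage ⇒ R(z)=1+z+z^2/2+z^3/6
  (e.g. R(-1.66)=-0.04458, |R|=0.04458)

Find x<0 with |R(x)|<1.
x=-1.66: |R|=0.0446
|R(-2.69)|=1.3161 |R(-2.59)|=1.1316 |R(-1.93)|=0.2657
Bisect:
  x_lo=-3.0009 |R|=2.0022  x_hi=-0.3182 |R|=0.7271
  mid=-1.65951 |R|=0.04423 →hi
  mid=-2.33018 |R|=0.72403 →hi
  mid=-2.66552 |R|=1.26945 →lo
  mid=-2.49785 |R|=0.97568 →hi
  mid=-2.58169 |R|=1.11701 →lo
  mid=-2.53977 |R|=1.04499 →lo
  mid=-2.51881 |R|=1.01000 →lo
  mid=-2.50833 |R|=0.99276 →hi
  mid=-2.51357 |R|=1.00136 →lo
  mid=-2.51095 |R|=0.99706 →hi
  ...
  [-2.51275,-2.51259] ⇒ x*=-2.5127
Interval (-2.5127, 0).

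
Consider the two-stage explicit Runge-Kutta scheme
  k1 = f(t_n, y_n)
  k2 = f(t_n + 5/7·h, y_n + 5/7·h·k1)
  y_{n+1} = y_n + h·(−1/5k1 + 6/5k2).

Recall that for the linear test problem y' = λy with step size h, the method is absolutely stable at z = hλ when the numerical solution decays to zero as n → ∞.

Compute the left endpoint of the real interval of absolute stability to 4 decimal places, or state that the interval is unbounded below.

left endpoint -1.1667.

Set f=λy, z=hλ:
  k1=λy_n ⇒ h·k1=z·y_n;  k2=λ(1+5/7z)y_n ⇒ h·k2=z(1+5/7z)y_n
  y_{n+1}/y_n = 1 − 1/5z + 6/5z(1+5/7z) = 1 + z + 6/7z²
  Hence R(z) = 1 + z + 6/7z².

Boundary: |R(x)|=1, x<0.
x=-1.19: |R|=1.0238
R=1: x+6/7x²=0 ⇒ x=−7/6=-1.1667; min R=1−1/(4·6/7)=0.7083>−1
Confirm numerically:
  x=-1.007: |R|=0.86218 <1
  x=-0.973: |R|=0.83848 <1
  x=-0.897: |R|=0.79266 <1
  x=-0.479: |R|=0.71766 <1
  x=-1.397: |R|=1.27581 >1
  x=-1.261: |R|=1.10196 >1
Stable set (-1.1667, 0).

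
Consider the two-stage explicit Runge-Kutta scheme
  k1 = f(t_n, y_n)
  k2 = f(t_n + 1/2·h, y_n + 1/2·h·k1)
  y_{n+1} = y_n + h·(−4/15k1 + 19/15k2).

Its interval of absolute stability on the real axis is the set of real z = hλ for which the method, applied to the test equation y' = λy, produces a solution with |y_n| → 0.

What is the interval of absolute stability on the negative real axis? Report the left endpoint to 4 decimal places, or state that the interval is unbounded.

Set f=λy, z=hλ:
  k1=λy_n ⇒ h·k1=z·y_n;  k2=λ(1+1/2z)y_n ⇒ h·k2=z(1+1/2z)y_n
  y_{n+1}/y_n = 1 − 4/15z + 19/15z(1+1/2z) = 1 + z + 19/30z²
  Hence R(z) = 1 + z + 19/30z².

Need |R(x)|<1, x<0.
x=-1.56: |R|=0.9813
R=1: x+19/30x²=0 ⇒ x=−30/19=-1.5789; min R=1−1/(4·19/30)=0.6053>−1
Confirm numerically:
  x=-1.229: |R|=0.72761 <1
  x=-0.816: |R|=0.60571 <1
  x=-0.750: |R|=0.60625 <1
  x=-1.927: |R|=1.42478 >1
  x=-1.828: |R|=1.28834 >1
  x=-1.723: |R|=1.15720 >1
Interval (-1.5789, 0).

z∈(-1.5789,0).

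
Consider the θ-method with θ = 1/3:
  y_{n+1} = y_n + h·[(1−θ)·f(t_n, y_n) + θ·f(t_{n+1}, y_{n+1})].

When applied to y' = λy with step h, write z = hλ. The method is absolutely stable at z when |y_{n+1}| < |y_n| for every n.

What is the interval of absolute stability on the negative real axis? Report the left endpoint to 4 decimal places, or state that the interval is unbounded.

(-6.0000, 0).

On y'=λy, z=hλ:
  y_{n+1} = y_n + z·[2/3·y_n + 1/3·y_{n+1}] ⇒ (1 − 1/3z)y_{n+1} = (1 + 2/3z)y_n
  Hence R(z) = (1 + 2/3z)/(1 − 1/3z).

Solve |R(x)|<1 on ℝ⁻.
x=-1.47: |R|=0.0134
R=−1: 1+2/3x = −1+1/3x ⇒ -1/3x=2 ⇒ x=2/(-1/3)=-6.0000
Confirm numerically:
  x=-5.433: |R|=0.93276 <1
  x=-4.513: |R|=0.80208 <1
  x=-4.135: |R|=0.73861 <1
  x=-6.561: |R|=1.05868 >1
  x=-6.040: |R|=1.00442 >1
Stable set (-6.0000, 0).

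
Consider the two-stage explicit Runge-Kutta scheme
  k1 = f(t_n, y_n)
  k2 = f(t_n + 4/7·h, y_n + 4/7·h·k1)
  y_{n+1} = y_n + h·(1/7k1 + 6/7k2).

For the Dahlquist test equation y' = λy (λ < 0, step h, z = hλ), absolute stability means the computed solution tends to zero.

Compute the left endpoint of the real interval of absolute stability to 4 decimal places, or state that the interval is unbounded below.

left endpoint -2.0417.

On y'=λy, z=hλ:
  k1=λy_n ⇒ h·k1=z·y_n;  k2=λ(1+4/7z)y_n ⇒ h·k2=z(1+4/7z)y_n
  y_{n+1}/y_n = 1 + 1/7z + 6/7z(1+4/7z) = 1 + z + 24/49z²
  R(z) = 1 + z + 24/49z².

Solve |R(x)|<1 on ℝ⁻.
x=-1.52: |R|=0.6116
R=1: x+24/49x²=0 ⇒ x=−49/24=-2.0417; min R=1−1/(4·24/49)=0.4896>−1
Confirm numerically:
  x=-1.496: |R|=0.60017 <1
  x=-1.393: |R|=0.55742 <1
  x=-1.059: |R|=0.49030 <1
  x=-1.017: |R|=0.48959 <1
  x=-2.154: |R|=1.11851 >1
  x=-2.133: |R|=1.09542 >1
  x=-2.083: |R|=1.04217 >1
Stable set (-2.0417, 0).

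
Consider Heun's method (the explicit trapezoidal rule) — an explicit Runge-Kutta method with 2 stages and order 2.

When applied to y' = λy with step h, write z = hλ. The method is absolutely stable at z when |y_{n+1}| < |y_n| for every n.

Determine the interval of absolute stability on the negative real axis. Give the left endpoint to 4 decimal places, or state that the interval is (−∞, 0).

z∈(-2.0000,0).

On y'=λy, z=hλ:
  order 2, 2-stage ⇒ R(z)=1+z+z^2/2
  (e.g. R(-0.82)=0.51620, |R|=0.51620)

Solve |R(x)|<1 on ℝ⁻.
x=-0.82: |R|=0.5162
|R(-2.31)|=1.3580 |R(-2.01)|=1.0100 |R(-1)|=0.5000
Bisect:
  x_lo=-2.4198 |R|=1.5078  x_hi=-0.1582 |R|=0.8543
  mid=-1.28900 |R|=0.54176 →hi
  mid=-1.85437 |R|=0.86498 →hi
  mid=-2.13706 |R|=1.14646 →lo
  mid=-1.99572 |R|=0.99573 →hi
  mid=-2.06639 |R|=1.06859 →lo
  mid=-2.03105 |R|=1.03154 →lo
  mid=-2.01339 |R|=1.01348 →lo
  mid=-2.00455 |R|=1.00456 →lo
  mid=-2.00014 |R|=1.00014 →lo
  mid=-1.99793 |R|=0.99793 →hi
  ...
  [-2.00014,-2.00000] ⇒ x*=-2.0000
Interval (-2.0000, 0).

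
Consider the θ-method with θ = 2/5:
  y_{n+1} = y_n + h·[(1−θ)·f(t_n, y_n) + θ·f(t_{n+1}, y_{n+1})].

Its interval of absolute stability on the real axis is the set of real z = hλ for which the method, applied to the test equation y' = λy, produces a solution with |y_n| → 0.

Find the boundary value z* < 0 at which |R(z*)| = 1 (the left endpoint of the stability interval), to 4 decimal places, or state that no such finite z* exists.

left endpoint -10.0000.

Set f=λy, z=hλ:
  y_{n+1} = y_n + z·[3/5·y_n + 2/5·y_{n+1}] ⇒ (1 − 2/5z)y_{n+1} = (1 + 3/5z)y_n
  Hence R(z) = (1 + 3/5z)/(1 − 2/5z).

Find x<0 with |R(x)|<1.
x=-1.25: |R|=0.1667
R=−1: 1+3/5x = −1+2/5x ⇒ -1/5x=2 ⇒ x=2/(-1/5)=-10.0000
Confirm numerically:
  x=-8.202: |R|=0.91600 <1
  x=-5.656: |R|=0.73369 <1
  x=-4.953: |R|=0.66141 <1
  x=-10.494: |R|=1.01901 >1
  x=-10.071: |R|=1.00282 >1
Interval (-10.0000, 0).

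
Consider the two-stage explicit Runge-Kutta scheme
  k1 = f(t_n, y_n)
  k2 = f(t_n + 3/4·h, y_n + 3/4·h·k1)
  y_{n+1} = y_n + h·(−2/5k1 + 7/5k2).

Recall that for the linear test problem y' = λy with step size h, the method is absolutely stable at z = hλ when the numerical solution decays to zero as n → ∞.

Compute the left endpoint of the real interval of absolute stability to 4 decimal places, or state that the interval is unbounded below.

With y'=λy (z=hλ):
  k1=λy_n ⇒ h·k1=z·y_n;  k2=λ(1+3/4z)y_n ⇒ h·k2=z(1+3/4z)y_n
  y_{n+1}/y_n = 1 − 2/5z + 7/5z(1+3/4z) = 1 + z + 21/20z²
  R(z) = 1 + z + 21/20z².

Find x<0 with |R(x)|<1.
x=-0.86: |R|=0.9166
R=1: x+21/20x²=0 ⇒ x=−20/21=-0.9524; min R=1−1/(4·21/20)=0.7619>−1
Confirm numerically:
  x=-0.801: |R|=0.87268 <1
  x=-0.665: |R|=0.79934 <1
  x=-0.516: |R|=0.76357 <1
  x=-0.394: |R|=0.76900 <1
  x=-1.542: |R|=1.95465 >1
  x=-1.085: |R|=1.15109 >1
So |R|<1 on (-0.9524, 0).

left endpoint -0.9524.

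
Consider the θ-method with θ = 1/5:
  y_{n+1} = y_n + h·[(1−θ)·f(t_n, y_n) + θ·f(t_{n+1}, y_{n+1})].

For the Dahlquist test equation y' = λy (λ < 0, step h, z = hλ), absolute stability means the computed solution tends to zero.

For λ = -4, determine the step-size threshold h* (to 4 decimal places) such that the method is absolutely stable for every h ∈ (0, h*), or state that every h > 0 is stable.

Set f=λy, z=hλ:
  y_{n+1} = y_n + z·[4/5·y_n + 1/5·y_{n+1}] ⇒ (1 − 1/5z)y_{n+1} = (1 + 4/5z)y_n
  Hence R(z) = (1 + 4/5z)/(1 − 1/5z).

Boundary: |R(x)|=1, x<0.
x=-1.05: |R|=0.1322
R=−1: 1+4/5x = −1+1/5x ⇒ -3/5x=2 ⇒ x=2/(-3/5)=-3.3333
Confirm numerically:
  x=-2.428: |R|=0.63436 <1
  x=-2.007: |R|=0.43214 <1
  x=-1.917: |R|=0.38572 <1
  x=-1.788: |R|=0.31703 <1
  x=-3.847: |R|=1.17418 >1
  x=-3.615: |R|=1.09808 >1
  x=-3.570: |R|=1.08285 >1
So |R|<1 on (-3.3333, 0).

(-3.3333,0); λ=-4 ⇒ h* = (10/3)/4 = 0.8333.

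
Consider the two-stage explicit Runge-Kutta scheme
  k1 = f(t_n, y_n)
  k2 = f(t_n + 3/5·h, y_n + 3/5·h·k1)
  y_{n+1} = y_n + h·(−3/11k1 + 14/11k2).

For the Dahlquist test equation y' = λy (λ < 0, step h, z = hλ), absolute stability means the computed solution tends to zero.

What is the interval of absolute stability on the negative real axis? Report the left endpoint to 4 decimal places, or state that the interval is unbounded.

(-1.3095, 0).

Test eqn y'=λy, z=hλ:
  k1=λy_n ⇒ h·k1=z·y_n;  k2=λ(1+3/5z)y_n ⇒ h·k2=z(1+3/5z)y_n
  y_{n+1}/y_n = 1 − 3/11z + 14/11z(1+3/5z) = 1 + z + 42/55z²
  R(z) = 1 + z + 42/55z².

Boundary: |R(x)|=1, x<0.
x=-0.32: |R|=0.7582
R=1: x+42/55x²=0 ⇒ x=−55/42=-1.3095; min R=1−1/(4·42/55)=0.6726>−1
Confirm numerically:
  x=-1.117: |R|=0.83578 <1
  x=-0.983: |R|=0.75489 <1
  x=-0.672: |R|=0.67285 <1
  x=-1.760: |R|=1.60544 >1
  x=-1.569: |R|=1.31089 >1
  x=-1.370: |R|=1.06327 >1
So |R|<1 on (-1.3095, 0).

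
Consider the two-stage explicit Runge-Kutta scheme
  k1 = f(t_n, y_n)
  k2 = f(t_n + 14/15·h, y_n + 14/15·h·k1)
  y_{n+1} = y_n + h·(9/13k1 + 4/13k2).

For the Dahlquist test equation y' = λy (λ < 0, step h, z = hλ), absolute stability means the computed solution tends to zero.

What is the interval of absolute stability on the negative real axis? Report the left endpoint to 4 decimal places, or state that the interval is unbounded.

On y'=λy, z=hλ:
  k1=λy_n ⇒ h·k1=z·y_n;  k2=λ(1+14/15z)y_n ⇒ h·k2=z(1+14/15z)y_n
  y_{n+1}/y_n = 1 + 9/13z + 4/13z(1+14/15z) = 1 + z + 56/195z²
  ⇒ R(z) = 1 + z + 56/195z².

Find x<0 with |R(x)|<1.
x=-1.26: |R|=0.1959
R=1: x+56/195x²=0 ⇒ x=−195/56=-3.4821; min R=1−1/(4·56/195)=0.1295>−1
Confirm numerically:
  x=-3.281: |R|=0.81048 <1
  x=-2.842: |R|=0.47754 <1
  x=-2.815: |R|=0.46067 <1
  x=-3.942: |R|=1.52059 >1
  x=-3.770: |R|=1.31165 >1
  x=-3.734: |R|=1.27007 >1
So |R|<1 on (-3.4821, 0).

(-3.4821, 0).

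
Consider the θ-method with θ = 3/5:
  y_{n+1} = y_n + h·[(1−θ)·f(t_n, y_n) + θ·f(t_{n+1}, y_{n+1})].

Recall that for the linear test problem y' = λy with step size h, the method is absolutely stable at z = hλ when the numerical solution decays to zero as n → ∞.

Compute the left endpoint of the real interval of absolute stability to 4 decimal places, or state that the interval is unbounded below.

(−∞, 0) — no finite endpoint.

Test eqn y'=λy, z=hλ:
  y_{n+1} = y_n + z·[2/5·y_n + 3/5·y_{n+1}] ⇒ (1 − 3/5z)y_{n+1} = (1 + 2/5z)y_n
  ⇒ R(z) = (1 + 2/5z)/(1 − 3/5z).

Boundary: |R(x)|=1, x<0.
x=-1.07: |R|=0.3484
x=-2: |R|=0.0909
x=-10: |R|=0.4286
x=-100: |R|=0.6393
θ=3/5≥1/2 ⇒ |1+2/5x|<|1−3/5x| ∀x<0 ⇒ stable on all of ℝ⁻.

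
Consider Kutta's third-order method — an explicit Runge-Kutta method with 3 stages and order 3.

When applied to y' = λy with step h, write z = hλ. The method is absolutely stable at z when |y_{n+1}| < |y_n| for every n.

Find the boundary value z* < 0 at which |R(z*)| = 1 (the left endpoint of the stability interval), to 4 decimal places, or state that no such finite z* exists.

Set f=λy, z=hλ:
  order 3, 3-stage ⇒ R(z)=1+z+z^2/2+z^3/6
  (e.g. R(-1.74)=-0.10420, |R|=0.10420)

Find x<0 with |R(x)|<1.
x=-1.74: |R|=0.1042
|R(-1.68)|=0.0591 |R(-1.67)|=0.0518 |R(-0.81)|=0.4295
Bisect:
  x_lo=-3.3179 |R|=2.9010  x_hi=-0.2461 |R|=0.7817
  mid=-1.78199 |R|=0.13736 →hi
  mid=-2.54993 |R|=1.06219 →lo
  mid=-2.16596 |R|=0.51383 →hi
  mid=-2.35794 |R|=0.76298 →hi
  mid=-2.45394 |R|=0.90589 →hi
  mid=-2.50193 |R|=0.98231 →hi
  mid=-2.52593 |R|=1.02181 →lo
  mid=-2.51393 |R|=1.00195 →lo
  mid=-2.50793 |R|=0.99210 →hi
  ...
  [-2.51281,-2.51262] ⇒ x*=-2.5127
Stable set (-2.5127, 0).

z* = -2.5127.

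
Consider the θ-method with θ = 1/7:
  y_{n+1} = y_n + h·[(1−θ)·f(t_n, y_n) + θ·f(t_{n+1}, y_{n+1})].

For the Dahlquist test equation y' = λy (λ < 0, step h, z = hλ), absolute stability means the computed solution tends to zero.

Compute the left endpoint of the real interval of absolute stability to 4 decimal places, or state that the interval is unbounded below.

left endpoint -2.8000.

Set f=λy, z=hλ:
  y_{n+1} = y_n + z·[6/7·y_n + 1/7·y_{n+1}] ⇒ (1 − 1/7z)y_{n+1} = (1 + 6/7z)y_n
  Hence R(z) = (1 + 6/7z)/(1 − 1/7z).

Find x<0 with |R(x)|<1.
x=-0.56: |R|=0.4815
R=−1: 1+6/7x = −1+1/7x ⇒ -5/7x=2 ⇒ x=2/(-5/7)=-2.8000
Confirm numerically:
  x=-2.203: |R|=0.67565 <1
  x=-1.559: |R|=0.27503 <1
  x=-1.558: |R|=0.27436 <1
  x=-1.148: |R|=0.01375 <1
  x=-3.350: |R|=1.26570 >1
  x=-3.236: |R|=1.21297 >1
  x=-3.173: |R|=1.18333 >1
Interval (-2.8000, 0).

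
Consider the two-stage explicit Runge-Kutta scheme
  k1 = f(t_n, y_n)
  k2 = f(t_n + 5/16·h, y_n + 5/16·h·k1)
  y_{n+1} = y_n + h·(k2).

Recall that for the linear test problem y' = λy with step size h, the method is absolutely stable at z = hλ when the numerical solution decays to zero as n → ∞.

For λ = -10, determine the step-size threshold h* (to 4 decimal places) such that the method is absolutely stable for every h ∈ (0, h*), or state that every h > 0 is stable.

(-3.2000,0); λ=-10 ⇒ h* = (16/5)/10 = 0.3200.

Set f=λy, z=hλ:
  k1=λy_n ⇒ h·k1=z·y_n;  k2=λ(1+5/16z)y_n ⇒ h·k2=z(1+5/16z)y_n
  y_{n+1}/y_n = 1 + z(1+5/16z) = 1 + z + 5/16z²
  R(z) = 1 + z + 5/16z².

Need |R(x)|<1, x<0.
x=-1.68: |R|=0.2020
R=1: x+5/16x²=0 ⇒ x=−16/5=-3.2000; min R=1−1/(4·5/16)=0.2000>−1
Confirm numerically:
  x=-2.372: |R|=0.38624 <1
  x=-2.364: |R|=0.38241 <1
  x=-2.004: |R|=0.25100 <1
  x=-3.542: |R|=1.37855 >1
  x=-3.520: |R|=1.35200 >1
  x=-3.388: |R|=1.19904 >1
Stable set (-3.2000, 0).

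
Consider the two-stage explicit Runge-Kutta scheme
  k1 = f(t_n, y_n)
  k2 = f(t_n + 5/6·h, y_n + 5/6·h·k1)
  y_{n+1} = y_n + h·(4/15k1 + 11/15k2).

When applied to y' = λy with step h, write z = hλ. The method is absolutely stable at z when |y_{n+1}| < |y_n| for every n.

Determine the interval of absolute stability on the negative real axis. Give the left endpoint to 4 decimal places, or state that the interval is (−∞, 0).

Set f=λy, z=hλ:
  k1=λy_n ⇒ h·k1=z·y_n;  k2=λ(1+5/6z)y_n ⇒ h·k2=z(1+5/6z)y_n
  y_{n+1}/y_n = 1 + 4/15z + 11/15z(1+5/6z) = 1 + z + 11/18z²
  R(z) = 1 + z + 11/18z².

Boundary: |R(x)|=1, x<0.
x=-1.4: |R|=0.7978
R=1: x+11/18x²=0 ⇒ x=−18/11=-1.6364; min R=1−1/(4·11/18)=0.5909>−1
Confirm numerically:
  x=-1.473: |R|=0.85295 <1
  x=-0.782: |R|=0.59171 <1
  x=-0.686: |R|=0.60159 <1
  x=-2.131: |R|=1.64415 >1
  x=-2.058: |R|=1.53028 >1
  x=-1.757: |R|=1.12953 >1
Interval (-1.6364, 0).

z∈(-1.6364,0).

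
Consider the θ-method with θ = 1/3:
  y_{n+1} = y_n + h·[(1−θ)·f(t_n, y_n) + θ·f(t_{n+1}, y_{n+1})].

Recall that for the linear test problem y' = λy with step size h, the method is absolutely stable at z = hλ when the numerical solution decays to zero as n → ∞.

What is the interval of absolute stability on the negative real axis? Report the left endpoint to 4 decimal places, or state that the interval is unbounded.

On y'=λy, z=hλ:
  y_{n+1} = y_n + z·[2/3·y_n + 1/3·y_{n+1}] ⇒ (1 − 1/3z)y_{n+1} = (1 + 2/3z)y_n
  so R(z) = (1 + 2/3z)/(1 − 1/3z).

Boundary: |R(x)|=1, x<0.
x=-0.39: |R|=0.6549
R=−1: 1+2/3x = −1+1/3x ⇒ -1/3x=2 ⇒ x=2/(-1/3)=-6.0000
Confirm numerically:
  x=-5.466: |R|=0.93692 <1
  x=-3.534: |R|=0.62259 <1
  x=-3.256: |R|=0.56138 <1
  x=-2.936: |R|=0.48383 <1
  x=-6.272: |R|=1.02934 >1
  x=-6.259: |R|=1.02797 >1
Stable set (-6.0000, 0).

(-6.0000, 0).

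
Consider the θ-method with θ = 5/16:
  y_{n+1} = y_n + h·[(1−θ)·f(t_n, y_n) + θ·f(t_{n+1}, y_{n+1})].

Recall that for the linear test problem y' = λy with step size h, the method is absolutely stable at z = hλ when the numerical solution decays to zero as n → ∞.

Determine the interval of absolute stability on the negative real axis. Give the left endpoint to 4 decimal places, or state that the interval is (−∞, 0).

z∈(-5.3333,0).

On y'=λy, z=hλ:
  y_{n+1} = y_n + z·[11/16·y_n + 5/16·y_{n+1}] ⇒ (1 − 5/16z)y_{n+1} = (1 + 11/16z)y_n
  so R(z) = (1 + 11/16z)/(1 − 5/16z).

Find x<0 with |R(x)|<1.
x=-1.67: |R|=0.0973
R=−1: 1+11/16x = −1+5/16x ⇒ -3/8x=2 ⇒ x=2/(-3/8)=-5.3333
Confirm numerically:
  x=-3.963: |R|=0.77043 <1
  x=-3.246: |R|=0.61142 <1
  x=-3.065: |R|=0.56552 <1
  x=-5.787: |R|=1.06058 >1
  x=-5.625: |R|=1.03966 >1
  x=-5.386: |R|=1.00736 >1
Interval (-5.3333, 0).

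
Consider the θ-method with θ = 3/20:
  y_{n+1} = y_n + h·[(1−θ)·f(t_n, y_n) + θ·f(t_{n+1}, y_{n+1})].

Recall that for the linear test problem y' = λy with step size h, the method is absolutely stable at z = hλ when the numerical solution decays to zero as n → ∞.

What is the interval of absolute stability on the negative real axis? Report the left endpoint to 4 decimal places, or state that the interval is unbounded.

z∈(-2.8571,0).

On y'=λy, z=hλ:
  y_{n+1} = y_n + z·[17/20·y_n + 3/20·y_{n+1}] ⇒ (1 − 3/20z)y_{n+1} = (1 + 17/20z)y_n
  R(z) = (1 + 17/20z)/(1 − 3/20z).

Need |R(x)|<1, x<0.
x=-1.71: |R|=0.3609
R=−1: 1+17/20x = −1+3/20x ⇒ -7/10x=2 ⇒ x=2/(-7/10)=-2.8571
Confirm numerically:
  x=-2.543: |R|=0.84082 <1
  x=-1.936: |R|=0.50031 <1
  x=-1.583: |R|=0.27924 <1
  x=-1.384: |R|=0.14607 <1
  x=-3.334: |R|=1.22252 >1
  x=-3.317: |R|=1.21495 >1
Stable set (-2.8571, 0).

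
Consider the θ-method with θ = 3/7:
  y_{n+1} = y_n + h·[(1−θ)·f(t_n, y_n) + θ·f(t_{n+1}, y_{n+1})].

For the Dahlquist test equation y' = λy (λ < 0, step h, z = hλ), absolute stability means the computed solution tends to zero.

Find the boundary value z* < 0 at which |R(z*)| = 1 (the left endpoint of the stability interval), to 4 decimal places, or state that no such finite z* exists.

On y'=λy, z=hλ:
  y_{n+1} = y_n + z·[4/7·y_n + 3/7·y_{n+1}] ⇒ (1 − 3/7z)y_{n+1} = (1 + 4/7z)y_n
  Hence R(z) = (1 + 4/7z)/(1 − 3/7z).

Boundary: |R(x)|=1, x<0.
x=-0.79: |R|=0.4098
R=−1: 1+4/7x = −1+3/7x ⇒ -1/7x=2 ⇒ x=2/(-1/7)=-14.0000
Confirm numerically:
  x=-13.468: |R|=0.98878 <1
  x=-11.033: |R|=0.92601 <1
  x=-6.285: |R|=0.70161 <1
  x=-5.646: |R|=0.65102 <1
  x=-14.459: |R|=1.00911 >1
  x=-14.322: |R|=1.00644 >1
  x=-14.167: |R|=1.00337 >1
Interval (-14.0000, 0).

left endpoint -14.0000.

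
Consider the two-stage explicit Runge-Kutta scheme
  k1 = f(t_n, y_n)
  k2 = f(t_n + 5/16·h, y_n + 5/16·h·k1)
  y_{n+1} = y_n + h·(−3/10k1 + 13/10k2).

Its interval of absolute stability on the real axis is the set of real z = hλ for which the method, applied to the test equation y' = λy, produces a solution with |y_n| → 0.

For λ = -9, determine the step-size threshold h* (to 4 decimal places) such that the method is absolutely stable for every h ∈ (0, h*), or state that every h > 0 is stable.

Set f=λy, z=hλ:
  k1=λy_n ⇒ h·k1=z·y_n;  k2=λ(1+5/16z)y_n ⇒ h·k2=z(1+5/16z)y_n
  y_{n+1}/y_n = 1 − 3/10z + 13/10z(1+5/16z) = 1 + z + 13/32z²
  R(z) = 1 + z + 13/32z².

Boundary: |R(x)|=1, x<0.
x=-1.3: |R|=0.3866
R=1: x+13/32x²=0 ⇒ x=−32/13=-2.4615; min R=1−1/(4·13/32)=0.3846>−1
Confirm numerically:
  x=-2.229: |R|=0.78943 <1
  x=-1.437: |R|=0.40189 <1
  x=-1.381: |R|=0.39378 <1
  x=-1.059: |R|=0.39660 <1
  x=-3.024: |R|=1.69098 >1
  x=-3.014: |R|=1.67645 >1
  x=-2.956: |R|=1.59379 >1
So |R|<1 on (-2.4615, 0).

(-2.4615,0); λ=-9 ⇒ h* = (32/13)/9 = 0.2735.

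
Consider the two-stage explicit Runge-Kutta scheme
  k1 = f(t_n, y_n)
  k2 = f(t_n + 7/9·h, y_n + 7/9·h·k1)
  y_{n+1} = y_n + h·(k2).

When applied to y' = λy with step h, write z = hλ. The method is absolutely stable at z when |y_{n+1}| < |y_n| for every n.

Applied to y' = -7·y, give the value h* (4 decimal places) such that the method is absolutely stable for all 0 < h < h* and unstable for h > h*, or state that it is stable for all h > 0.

(-1.2857,0); λ=-7 ⇒ h* = (9/7)/7 = 0.1837.

With y'=λy (z=hλ):
  k1=λy_n ⇒ h·k1=z·y_n;  k2=λ(1+7/9z)y_n ⇒ h·k2=z(1+7/9z)y_n
  y_{n+1}/y_n = 1 + z(1+7/9z) = 1 + z + 7/9z²
  ⇒ R(z) = 1 + z + 7/9z².

Solve |R(x)|<1 on ℝ⁻.
x=-1.38: |R|=1.1012
R=1: x+7/9x²=0 ⇒ x=−9/7=-1.2857; min R=1−1/(4·7/9)=0.6786>−1
Confirm numerically:
  x=-1.231: |R|=0.94761 <1
  x=-0.923: |R|=0.73961 <1
  x=-0.716: |R|=0.68273 <1
  x=-0.520: |R|=0.69031 <1
  x=-1.846: |R|=1.80445 >1
  x=-1.841: |R|=1.79511 >1
  x=-1.503: |R|=1.25401 >1
So |R|<1 on (-1.2857, 0).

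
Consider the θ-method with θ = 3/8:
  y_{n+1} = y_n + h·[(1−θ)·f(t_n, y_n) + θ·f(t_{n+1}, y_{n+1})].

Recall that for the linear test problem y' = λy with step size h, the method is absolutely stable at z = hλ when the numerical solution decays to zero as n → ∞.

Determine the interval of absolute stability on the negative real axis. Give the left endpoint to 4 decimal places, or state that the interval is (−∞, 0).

Set f=λy, z=hλ:
  y_{n+1} = y_n + z·[5/8·y_n + 3/8·y_{n+1}] ⇒ (1 − 3/8z)y_{n+1} = (1 + 5/8z)y_n
  R(z) = (1 + 5/8z)/(1 − 3/8z).

Solve |R(x)|<1 on ℝ⁻.
x=-0.76: |R|=0.4086
R=−1: 1+5/8x = −1+3/8x ⇒ -1/4x=2 ⇒ x=2/(-1/4)=-8.0000
Confirm numerically:
  x=-6.783: |R|=0.91414 <1
  x=-5.795: |R|=0.82628 <1
  x=-5.634: |R|=0.80998 <1
  x=-5.091: |R|=0.75001 <1
  x=-8.348: |R|=1.02106 >1
  x=-8.314: |R|=1.01906 >1
  x=-8.110: |R|=1.00680 >1
Interval (-8.0000, 0).

(-8.0000, 0).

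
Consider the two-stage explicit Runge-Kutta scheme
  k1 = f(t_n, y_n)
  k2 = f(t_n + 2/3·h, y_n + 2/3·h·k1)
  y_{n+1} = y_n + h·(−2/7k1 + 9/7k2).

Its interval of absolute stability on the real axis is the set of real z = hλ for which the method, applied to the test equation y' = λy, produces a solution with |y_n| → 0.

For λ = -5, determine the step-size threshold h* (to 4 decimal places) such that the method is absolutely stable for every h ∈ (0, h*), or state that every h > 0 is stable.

Test eqn y'=λy, z=hλ:
  k1=λy_n ⇒ h·k1=z·y_n;  k2=λ(1+2/3z)y_n ⇒ h·k2=z(1+2/3z)y_n
  y_{n+1}/y_n = 1 − 2/7z + 9/7z(1+2/3z) = 1 + z + 6/7z²
  ⇒ R(z) = 1 + z + 6/7z².

Solve |R(x)|<1 on ℝ⁻.
x=-1.68: |R|=1.7392
R=1: x+6/7x²=0 ⇒ x=−7/6=-1.1667; min R=1−1/(4·6/7)=0.7083>−1
Confirm numerically:
  x=-0.741: |R|=0.72964 <1
  x=-0.567: |R|=0.70856 <1
  x=-0.556: |R|=0.70897 <1
  x=-0.554: |R|=0.70907 <1
  x=-1.713: |R|=1.80217 >1
  x=-1.314: |R|=1.16594 >1
  x=-1.243: |R|=1.08133 >1
So |R|<1 on (-1.1667, 0).

(-1.1667,0); λ=-5 ⇒ h* = (7/6)/5 = 0.2333.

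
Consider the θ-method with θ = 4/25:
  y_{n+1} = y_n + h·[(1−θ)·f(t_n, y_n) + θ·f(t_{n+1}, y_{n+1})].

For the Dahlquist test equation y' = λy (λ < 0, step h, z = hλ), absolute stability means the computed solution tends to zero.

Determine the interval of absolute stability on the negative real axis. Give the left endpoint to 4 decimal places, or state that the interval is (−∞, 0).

Test eqn y'=λy, z=hλ:
  y_{n+1} = y_n + z·[21/25·y_n + 4/25·y_{n+1}] ⇒ (1 − 4/25z)y_{n+1} = (1 + 21/25z)y_n
  Hence R(z) = (1 + 21/25z)/(1 − 4/25z).

Boundary: |R(x)|=1, x<0.
x=-1.27: |R|=0.0555
R=−1: 1+21/25x = −1+4/25x ⇒ -17/25x=2 ⇒ x=2/(-17/25)=-2.9412
Confirm numerically:
  x=-2.910: |R|=0.98553 <1
  x=-2.454: |R|=0.76212 <1
  x=-1.964: |R|=0.49440 <1
  x=-1.636: |R|=0.29660 <1
  x=-3.531: |R|=1.25629 >1
  x=-3.529: |R|=1.25547 >1
  x=-3.526: |R|=1.25425 >1
So |R|<1 on (-2.9412, 0).

z∈(-2.9412,0).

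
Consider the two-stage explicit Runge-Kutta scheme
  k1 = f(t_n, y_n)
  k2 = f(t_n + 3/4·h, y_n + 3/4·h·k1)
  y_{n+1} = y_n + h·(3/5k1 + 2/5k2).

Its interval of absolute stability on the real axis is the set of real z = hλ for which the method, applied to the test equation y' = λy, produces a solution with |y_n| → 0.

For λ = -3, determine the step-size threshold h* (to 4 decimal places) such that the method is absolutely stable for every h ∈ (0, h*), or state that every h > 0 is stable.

(-3.3333,0); λ=-3 ⇒ h* = (10/3)/3 = 1.1111.

Test eqn y'=λy, z=hλ:
  k1=λy_n ⇒ h·k1=z·y_n;  k2=λ(1+3/4z)y_n ⇒ h·k2=z(1+3/4z)y_n
  y_{n+1}/y_n = 1 + 3/5z + 2/5z(1+3/4z) = 1 + z + 3/10z²
  so R(z) = 1 + z + 3/10z².

Need |R(x)|<1, x<0.
x=-0.93: |R|=0.3295
R=1: x+3/10x²=0 ⇒ x=−10/3=-3.3333; min R=1−1/(4·3/10)=0.1667>−1
Confirm numerically:
  x=-2.837: |R|=0.57757 <1
  x=-2.198: |R|=0.25136 <1
  x=-1.929: |R|=0.18731 <1
  x=-1.718: |R|=0.16746 <1
  x=-3.591: |R|=1.27758 >1
  x=-3.554: |R|=1.23527 >1
So |R|<1 on (-3.3333, 0).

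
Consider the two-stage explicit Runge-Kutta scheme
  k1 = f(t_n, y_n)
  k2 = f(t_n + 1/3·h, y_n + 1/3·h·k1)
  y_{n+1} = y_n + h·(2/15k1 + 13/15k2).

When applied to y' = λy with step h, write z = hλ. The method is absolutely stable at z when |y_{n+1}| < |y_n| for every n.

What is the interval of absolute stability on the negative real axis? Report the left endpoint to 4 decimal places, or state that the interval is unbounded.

Set f=λy, z=hλ:
  k1=λy_n ⇒ h·k1=z·y_n;  k2=λ(1+1/3z)y_n ⇒ h·k2=z(1+1/3z)y_n
  y_{n+1}/y_n = 1 + 2/15z + 13/15z(1+1/3z) = 1 + z + 13/45z²
  so R(z) = 1 + z + 13/45z².

Find x<0 with |R(x)|<1.
x=-1.54: |R|=0.1451
R=1: x+13/45x²=0 ⇒ x=−45/13=-3.4615; min R=1−1/(4·13/45)=0.1346>−1
Confirm numerically:
  x=-2.382: |R|=0.25713 <1
  x=-2.260: |R|=0.21553 <1
  x=-2.124: |R|=0.17929 <1
  x=-3.643: |R|=1.19097 >1
  x=-3.562: |R|=1.10338 >1
Interval (-3.4615, 0).

z∈(-3.4615,0).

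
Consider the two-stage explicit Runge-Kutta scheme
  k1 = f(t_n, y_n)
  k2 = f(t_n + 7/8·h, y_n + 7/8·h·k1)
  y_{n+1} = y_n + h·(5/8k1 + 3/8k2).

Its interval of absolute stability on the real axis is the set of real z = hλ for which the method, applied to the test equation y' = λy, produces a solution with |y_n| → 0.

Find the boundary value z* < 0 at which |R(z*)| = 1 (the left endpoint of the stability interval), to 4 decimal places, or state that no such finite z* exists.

Test eqn y'=λy, z=hλ:
  k1=λy_n ⇒ h·k1=z·y_n;  k2=λ(1+7/8z)y_n ⇒ h·k2=z(1+7/8z)y_n
  y_{n+1}/y_n = 1 + 5/8z + 3/8z(1+7/8z) = 1 + z + 21/64z²
  ⇒ R(z) = 1 + z + 21/64z².

Find x<0 with |R(x)|<1.
x=-1.24: |R|=0.2645
R=1: x+21/64x²=0 ⇒ x=−64/21=-3.0476; min R=1−1/(4·21/64)=0.2381>−1
Confirm numerically:
  x=-2.651: |R|=0.65500 <1
  x=-2.391: |R|=0.48485 <1
  x=-1.713: |R|=0.24984 <1
  x=-3.631: |R|=1.69505 >1
  x=-3.324: |R|=1.30145 >1
  x=-3.211: |R|=1.17214 >1
Interval (-3.0476, 0).

z* = -3.0476.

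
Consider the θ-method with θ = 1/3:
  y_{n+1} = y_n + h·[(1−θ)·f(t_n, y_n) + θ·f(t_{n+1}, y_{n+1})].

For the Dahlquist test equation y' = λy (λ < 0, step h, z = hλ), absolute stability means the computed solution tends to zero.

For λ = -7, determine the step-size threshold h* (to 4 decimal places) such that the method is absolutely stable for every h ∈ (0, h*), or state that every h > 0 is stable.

Test eqn y'=λy, z=hλ:
  y_{n+1} = y_n + z·[2/3·y_n + 1/3·y_{n+1}] ⇒ (1 − 1/3z)y_{n+1} = (1 + 2/3z)y_n
  Hence R(z) = (1 + 2/3z)/(1 − 1/3z).

Need |R(x)|<1, x<0.
x=-1.41: |R|=0.0408
R=−1: 1+2/3x = −1+1/3x ⇒ -1/3x=2 ⇒ x=2/(-1/3)=-6.0000
Confirm numerically:
  x=-5.461: |R|=0.93630 <1
  x=-5.214: |R|=0.90431 <1
  x=-4.290: |R|=0.76543 <1
  x=-6.415: |R|=1.04408 >1
  x=-6.045: |R|=1.00498 >1
Interval (-6.0000, 0).

(-6.0000,0); λ=-7 ⇒ h* = (6)/7 = 0.8571.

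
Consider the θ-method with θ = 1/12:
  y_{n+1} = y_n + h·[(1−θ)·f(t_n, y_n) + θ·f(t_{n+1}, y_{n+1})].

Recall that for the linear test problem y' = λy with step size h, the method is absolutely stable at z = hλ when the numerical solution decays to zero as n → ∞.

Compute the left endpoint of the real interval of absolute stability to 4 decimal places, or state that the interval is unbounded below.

Test eqn y'=λy, z=hλ:
  y_{n+1} = y_n + z·[11/12·y_n + 1/12·y_{n+1}] ⇒ (1 − 1/12z)y_{n+1} = (1 + 11/12z)y_n
  R(z) = (1 + 11/12z)/(1 − 1/12z).

Boundary: |R(x)|=1, x<0.
x=-1.44: |R|=0.2857
R=−1: 1+11/12x = −1+1/12x ⇒ -5/6x=2 ⇒ x=2/(-5/6)=-2.4000
Confirm numerically:
  x=-1.884: |R|=0.62835 <1
  x=-1.321: |R|=0.19000 <1
  x=-1.133: |R|=0.03525 <1
  x=-2.807: |R|=1.27487 >1
  x=-2.799: |R|=1.26961 >1
  x=-2.669: |R|=1.18338 >1
Stable set (-2.4000, 0).

z* = -2.4000.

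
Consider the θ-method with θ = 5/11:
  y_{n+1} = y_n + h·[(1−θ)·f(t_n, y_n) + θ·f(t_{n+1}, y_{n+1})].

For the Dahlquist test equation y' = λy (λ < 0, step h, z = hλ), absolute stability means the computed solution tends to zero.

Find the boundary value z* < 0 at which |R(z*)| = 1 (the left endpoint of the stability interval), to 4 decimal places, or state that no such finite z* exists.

z* = -22.0000.

With y'=λy (z=hλ):
  y_{n+1} = y_n + z·[6/11·y_n + 5/11·y_{n+1}] ⇒ (1 − 5/11z)y_{n+1} = (1 + 6/11z)y_n
  Hence R(z) = (1 + 6/11z)/(1 − 5/11z).

Find x<0 with |R(x)|<1.
x=-0.79: |R|=0.4187
R=−1: 1+6/11x = −1+5/11x ⇒ -1/11x=2 ⇒ x=2/(-1/11)=-22.0000
Confirm numerically:
  x=-21.321: |R|=0.99423 <1
  x=-20.760: |R|=0.98920 <1
  x=-9.609: |R|=0.79014 <1
  x=-9.300: |R|=0.77913 <1
  x=-22.383: |R|=1.00312 >1
  x=-22.363: |R|=1.00296 >1
Stable set (-22.0000, 0).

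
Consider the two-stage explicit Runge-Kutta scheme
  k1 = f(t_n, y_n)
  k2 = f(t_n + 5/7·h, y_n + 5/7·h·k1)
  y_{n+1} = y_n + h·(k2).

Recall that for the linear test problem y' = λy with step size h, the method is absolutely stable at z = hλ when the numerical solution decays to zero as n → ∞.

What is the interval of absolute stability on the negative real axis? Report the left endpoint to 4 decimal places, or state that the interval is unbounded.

(-1.4000, 0).

With y'=λy (z=hλ):
  k1=λy_n ⇒ h·k1=z·y_n;  k2=λ(1+5/7z)y_n ⇒ h·k2=z(1+5/7z)y_n
  y_{n+1}/y_n = 1 + z(1+5/7z) = 1 + z + 5/7z²
  R(z) = 1 + z + 5/7z².

Solve |R(x)|<1 on ℝ⁻.
x=-1.36: |R|=0.9611
R=1: x+5/7x²=0 ⇒ x=−7/5=-1.4000; min R=1−1/(4·5/7)=0.6500>−1
Confirm numerically:
  x=-1.368: |R|=0.96873 <1
  x=-1.215: |R|=0.83945 <1
  x=-1.157: |R|=0.79918 <1
  x=-1.030: |R|=0.72779 <1
  x=-1.740: |R|=1.42257 >1
  x=-1.437: |R|=1.03798 >1
So |R|<1 on (-1.4000, 0).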